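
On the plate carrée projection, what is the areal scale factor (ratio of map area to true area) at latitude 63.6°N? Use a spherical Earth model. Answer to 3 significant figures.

Plate carrée maps x = Rλ, y = Rφ. The meridian scale is h = 1 and the parallel scale is k = 1/cos φ = sec φ.
Areal scale = h·k = 1 × sec φ; at 63.6°, h = 1.000, k = 2.249, so h·k = 2.249.

2.25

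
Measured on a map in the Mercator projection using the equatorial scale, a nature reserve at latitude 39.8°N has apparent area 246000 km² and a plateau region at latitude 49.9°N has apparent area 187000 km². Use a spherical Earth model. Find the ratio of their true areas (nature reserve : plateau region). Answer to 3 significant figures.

Mercator's areal exaggeration is sec²φ; hence true area = (apparent area) · cos²φ.
True area of nature reserve: 246000 × cos²(39.8°) = 246000 × 0.5903 = 145200 km².
True area of plateau region: 187000 × cos²(49.9°) = 187000 × 0.4149 = 77590 km².
Ratio = 145200 / 77590 ≈ 1.87.

1.87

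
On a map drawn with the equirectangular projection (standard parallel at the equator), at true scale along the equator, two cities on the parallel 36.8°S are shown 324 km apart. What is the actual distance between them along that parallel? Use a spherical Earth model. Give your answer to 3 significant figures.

259 km

Plate carrée maps x = Rλ, y = Rφ. The meridian scale is h = 1 and the parallel scale is k = 1/cos φ = sec φ.
Along the parallel at 36.8°, map distances are exaggerated by k = sec 36.8° = 1.249.
True distance = 324 / 1.249 = 324 × cos 36.8° ≈ 259 km.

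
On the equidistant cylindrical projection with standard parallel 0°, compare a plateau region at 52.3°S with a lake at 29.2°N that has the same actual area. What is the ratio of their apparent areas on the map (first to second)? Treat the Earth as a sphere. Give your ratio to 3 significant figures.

In the plate carrée (x = Rλ, y = Rφ), meridians are true-scale (h = 1) and parallels are stretched by k = sec φ.
Areal scale at 52.3°: h·k = 1.000 × 1.635 = 1.635.
Areal scale at 29.2°: h·k = 1.000 × 1.146 = 1.146.
Ratio = 1.635/1.146 ≈ 1.43.

1.43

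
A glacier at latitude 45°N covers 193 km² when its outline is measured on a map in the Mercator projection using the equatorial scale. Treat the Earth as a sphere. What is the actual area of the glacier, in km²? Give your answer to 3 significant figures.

96.5 km²

Mercator is conformal, so the point scale is isotropic: h = k = sec φ = 1/cos φ.
Areal scale = k² = sec²φ = 1/cos²(45°) = 1/0.7071² = 2.000.
True area = apparent / (areal scale) = 193 / 2.000 ≈ 96.5 km².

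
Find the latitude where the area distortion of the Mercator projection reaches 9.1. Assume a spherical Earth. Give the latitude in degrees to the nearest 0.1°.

Mercator areal scale is sec²φ.
sec²φ = 9.1  ⇒  cos²φ = 0.1099  ⇒  cos φ = 0.3315.
φ = arccos(0.3315) ≈ 70.6°.

70.6°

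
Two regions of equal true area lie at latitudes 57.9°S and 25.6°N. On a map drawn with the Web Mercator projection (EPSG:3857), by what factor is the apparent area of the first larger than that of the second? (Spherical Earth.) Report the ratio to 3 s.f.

Mercator is conformal with k = sec φ, so areal scale = k² = sec²φ.
At 57.9°: sec²(57.9°) = 1/0.5314² = 3.541.
At 25.6°: sec²(25.6°) = 1/0.9018² = 1.230.
Ratio = 3.541/1.230 = cos²(25.6°)/cos²(57.9°) ≈ 2.88.

2.88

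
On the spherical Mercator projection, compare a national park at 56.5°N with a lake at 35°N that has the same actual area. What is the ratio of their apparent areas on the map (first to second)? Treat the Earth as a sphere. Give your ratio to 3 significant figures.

On Mercator, area is exaggerated by sec²φ = 1/cos²φ.
At 56.5°: sec²(56.5°) = 1/0.5519² = 3.283.
At 35°: sec²(35°) = 1/0.8192² = 1.490.
Ratio = 3.283/1.490 = cos²(35°)/cos²(56.5°) ≈ 2.20.

2.20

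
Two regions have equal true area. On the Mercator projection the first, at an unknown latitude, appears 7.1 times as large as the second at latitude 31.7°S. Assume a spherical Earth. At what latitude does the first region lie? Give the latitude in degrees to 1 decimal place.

On Mercator, (apparent₁)/(apparent₂) = sec²φ₁ / sec²φ₂ when true areas are equal.
cos²φ₂ / cos²φ₁ = 7.1  ⇒  cos φ₁ = cos 31.7° / √7.1 = 0.8508/2.665 = 0.3193.
φ₁ = arccos(0.3193) ≈ 71.4°.

71.4°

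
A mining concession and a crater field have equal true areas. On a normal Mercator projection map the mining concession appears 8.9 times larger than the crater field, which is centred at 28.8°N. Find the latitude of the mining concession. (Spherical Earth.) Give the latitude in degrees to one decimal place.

72.9°

On Mercator, (apparent₁)/(apparent₂) = sec²φ₁ / sec²φ₂ when true areas are equal.
cos²φ₂ / cos²φ₁ = 8.9  ⇒  cos φ₁ = cos 28.8° / √8.9 = 0.8763/2.983 = 0.2937.
φ₁ = arccos(0.2937) ≈ 72.9°.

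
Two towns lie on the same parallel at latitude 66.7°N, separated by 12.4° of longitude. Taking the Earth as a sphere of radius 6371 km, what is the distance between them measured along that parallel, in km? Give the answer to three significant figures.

545 km

Arc length along a parallel = R cos φ · Δλ (with Δλ in radians).
= 6371 × cos 66.7° × (12.4° × π/180) = 6371 × 0.3955 × 0.2164 ≈ 545 km.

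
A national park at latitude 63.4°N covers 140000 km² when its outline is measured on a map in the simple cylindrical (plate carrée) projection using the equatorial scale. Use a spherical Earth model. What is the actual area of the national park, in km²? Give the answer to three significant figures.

62700 km²

In the plate carrée (x = Rλ, y = Rφ), meridians are true-scale (h = 1) and parallels are stretched by k = sec φ.
Areal scale = h·k = 1 × sec φ; at 63.4°, h = 1.000, k = 2.233, so h·k = 2.233.
True area = apparent / (areal scale) = 140000 / 2.233 ≈ 62700 km².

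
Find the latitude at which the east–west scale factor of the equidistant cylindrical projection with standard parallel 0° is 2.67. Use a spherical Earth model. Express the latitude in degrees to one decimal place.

Plate carrée: h = 1, k = sec φ along parallels.
sec φ = 2.67  ⇒  cos φ = 0.3745  ⇒  φ ≈ 68.0°.

68.0°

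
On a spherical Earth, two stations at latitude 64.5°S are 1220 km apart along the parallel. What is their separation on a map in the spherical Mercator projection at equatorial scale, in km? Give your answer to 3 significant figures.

The Mercator projection is conformal; its linear scale factor is the same in every direction and equals sec φ = 1/cos φ.
Along the parallel, k = sec 64.5° = 1/0.4305 = 2.323.
Map distance = 1220 × 2.323 ≈ 2830 km.

2830 km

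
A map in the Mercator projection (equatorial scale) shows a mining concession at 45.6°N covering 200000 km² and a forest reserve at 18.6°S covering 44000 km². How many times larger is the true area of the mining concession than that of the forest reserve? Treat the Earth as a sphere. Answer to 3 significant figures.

2.48

On Mercator the areal scale is sec²φ, so true area = apparent × cos²φ.
True area of mining concession: 200000 × cos²(45.6°) = 200000 × 0.4895 = 97910 km².
True area of forest reserve: 44000 × cos²(18.6°) = 44000 × 0.8983 = 39520 km².
Ratio = 97910 / 39520 ≈ 2.48.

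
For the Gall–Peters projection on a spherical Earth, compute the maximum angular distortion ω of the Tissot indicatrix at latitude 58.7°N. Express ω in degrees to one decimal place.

The Gall–Peters projection is cylindrical equal-area with φ₀ = 45°. Cylindrical equal-area (φ₀ = 45°): h = cos φ / cos 45° along meridians, k = cos 45° / cos φ along parallels; h·k = 1.
At 58.7°: h = 0.7347, k = 1.361; principal scales a = 1.361, b = 0.7347.
sin(ω/2) = (a − b)/(a + b) = 0.6264/2.096 = 0.2989, so ω = 2 arcsin(0.2989) ≈ 34.8°.

34.8°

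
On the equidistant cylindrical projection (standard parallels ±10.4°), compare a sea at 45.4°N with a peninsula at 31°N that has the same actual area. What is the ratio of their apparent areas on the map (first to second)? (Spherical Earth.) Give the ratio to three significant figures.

1.22

The equidistant cylindrical projection with φ₀ = 10.4° has h = 1 (meridians true) and k = cos φ₀ / cos φ along parallels.
Areal scale at 45.4°: h·k = 1.000 × 1.401 = 1.401.
Areal scale at 31°: h·k = 1.000 × 1.147 = 1.147.
Ratio = 1.401/1.147 ≈ 1.22.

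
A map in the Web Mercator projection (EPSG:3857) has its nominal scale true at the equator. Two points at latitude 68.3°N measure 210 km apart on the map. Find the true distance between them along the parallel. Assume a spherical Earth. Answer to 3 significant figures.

77.6 km

Mercator is conformal, so the point scale is isotropic: h = k = sec φ = 1/cos φ.
Along the parallel at 68.3°, map distances are exaggerated by k = sec 68.3° = 2.705.
True distance = 210 / 2.705 = 210 × cos 68.3° ≈ 77.6 km.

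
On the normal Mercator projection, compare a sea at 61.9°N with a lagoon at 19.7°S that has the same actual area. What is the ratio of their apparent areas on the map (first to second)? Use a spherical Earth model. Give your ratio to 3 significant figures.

Mercator is conformal with k = sec φ, so areal scale = k² = sec²φ.
At 61.9°: sec²(61.9°) = 1/0.4710² = 4.508.
At 19.7°: sec²(19.7°) = 1/0.9415² = 1.128.
Ratio = 4.508/1.128 = cos²(19.7°)/cos²(61.9°) ≈ 4.00.

4.00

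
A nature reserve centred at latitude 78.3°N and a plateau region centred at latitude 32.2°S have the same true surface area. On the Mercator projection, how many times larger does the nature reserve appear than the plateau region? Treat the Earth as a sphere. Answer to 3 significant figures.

Mercator areal scale is sec²φ.
At 78.3°: sec²(78.3°) = 1/0.2028² = 24.32.
At 32.2°: sec²(32.2°) = 1/0.8462² = 1.397.
Ratio = 24.32/1.397 = cos²(32.2°)/cos²(78.3°) ≈ 17.4.

17.4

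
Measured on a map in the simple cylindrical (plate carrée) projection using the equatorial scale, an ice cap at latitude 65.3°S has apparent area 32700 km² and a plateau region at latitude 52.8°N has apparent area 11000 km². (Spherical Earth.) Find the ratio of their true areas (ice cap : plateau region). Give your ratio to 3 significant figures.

2.05

Plate carrée has h = 1 and k = sec φ, giving areal scale sec φ; true area = (apparent area) · cos φ.
True area of ice cap: 32700 × cos(65.3°) = 32700 × 0.4179 = 13660 km².
True area of plateau region: 11000 × cos(52.8°) = 11000 × 0.6046 = 6651 km².
Ratio = 13660 / 6651 ≈ 2.05.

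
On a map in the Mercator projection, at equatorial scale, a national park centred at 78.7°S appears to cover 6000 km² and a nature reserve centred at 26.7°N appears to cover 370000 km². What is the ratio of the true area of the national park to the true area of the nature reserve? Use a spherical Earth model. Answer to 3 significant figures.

0.000780

Mercator's areal exaggeration is sec²φ; hence true area = (apparent area) · cos²φ.
True area of national park: 6000 × cos²(78.7°) = 6000 × 0.03839 = 230.4 km².
True area of nature reserve: 370000 × cos²(26.7°) = 370000 × 0.7981 = 295300 km².
Ratio = 230.4 / 295300 ≈ 0.000780.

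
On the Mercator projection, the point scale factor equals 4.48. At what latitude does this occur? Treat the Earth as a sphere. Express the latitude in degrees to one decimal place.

Mercator scale is k = sec φ = 1/cos φ.
1/cos φ = 4.48  ⇒  cos φ = 0.2232  ⇒  φ = arccos(0.2232) ≈ 77.1°.

77.1°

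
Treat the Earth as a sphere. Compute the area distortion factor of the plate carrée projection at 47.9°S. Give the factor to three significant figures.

For the equirectangular projection with φ₀ = 0 (plate carrée), h = 1 along meridians and k = sec φ along parallels.
Areal scale = h·k = 1 × sec φ; at 47.9°, h = 1.000, k = 1.492, so h·k = 1.492.

1.49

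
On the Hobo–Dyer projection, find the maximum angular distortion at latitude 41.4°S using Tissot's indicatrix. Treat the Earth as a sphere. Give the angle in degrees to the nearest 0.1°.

6.4°

Hobo–Dyer is a cylindrical equal-area projection with standard parallels at ±37.5°. A cylindrical equal-area projection with standard parallel φ₀ has meridian scale h = cos φ / cos φ₀ and parallel scale k = cos φ₀ / cos φ (so areas are preserved, h·k = 1).
At 41.4°: h = 0.9455, k = 1.058; principal scales a = 1.058, b = 0.9455.
sin(ω/2) = (a − b)/(a + b) = 0.1122/2.003 = 0.05599, so ω = 2 arcsin(0.05599) ≈ 6.4°.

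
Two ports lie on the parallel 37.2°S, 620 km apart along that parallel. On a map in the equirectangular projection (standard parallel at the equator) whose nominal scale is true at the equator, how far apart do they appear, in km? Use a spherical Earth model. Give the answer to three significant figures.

Plate carrée maps x = Rλ, y = Rφ. The meridian scale is h = 1 and the parallel scale is k = 1/cos φ = sec φ.
Along the parallel, k = sec 37.2° = 1/0.7965 = 1.255.
Map distance = 620 × 1.255 ≈ 778 km.

778 km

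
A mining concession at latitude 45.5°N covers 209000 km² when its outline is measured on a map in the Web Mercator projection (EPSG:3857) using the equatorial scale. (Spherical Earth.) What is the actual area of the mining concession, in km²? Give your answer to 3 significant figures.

The Mercator projection is conformal; its linear scale factor is the same in every direction and equals sec φ = 1/cos φ.
Areal scale = k² = sec²φ = 1/cos²(45.5°) = 1/0.7009² = 2.036.
True area = apparent / (areal scale) = 209000 / 2.036 ≈ 103000 km².

103000 km²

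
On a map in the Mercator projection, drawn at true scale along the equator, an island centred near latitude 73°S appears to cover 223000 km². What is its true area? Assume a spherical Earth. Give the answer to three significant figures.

For Mercator, h = k = sec φ (a conformal cylindrical projection has a single point scale, 1/cos φ).
Areal scale = k² = sec²φ = 1/cos²(73°) = 1/0.2924² = 11.70.
True area = apparent / (areal scale) = 223000 / 11.70 ≈ 19100 km².

19100 km²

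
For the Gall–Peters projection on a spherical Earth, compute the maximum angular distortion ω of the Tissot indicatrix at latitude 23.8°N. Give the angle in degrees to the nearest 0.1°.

29.2°

The Gall–Peters projection is cylindrical equal-area with φ₀ = 45°. A cylindrical equal-area projection with standard parallel φ₀ has meridian scale h = cos φ / cos φ₀ and parallel scale k = cos φ₀ / cos φ (so areas are preserved, h·k = 1).
At 23.8°: h = 1.294, k = 0.7728; principal scales a = 1.294, b = 0.7728.
sin(ω/2) = (a − b)/(a + b) = 0.5211/2.067 = 0.2521, so ω = 2 arcsin(0.2521) ≈ 29.2°.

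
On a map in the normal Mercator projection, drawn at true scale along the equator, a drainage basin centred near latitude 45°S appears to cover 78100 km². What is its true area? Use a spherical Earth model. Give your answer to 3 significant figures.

Mercator is conformal, so the point scale is isotropic: h = k = sec φ = 1/cos φ.
Areal scale = k² = sec²φ = 1/cos²(45°) = 1/0.7071² = 2.000.
True area = apparent / (areal scale) = 78100 / 2.000 ≈ 39100 km².

39100 km²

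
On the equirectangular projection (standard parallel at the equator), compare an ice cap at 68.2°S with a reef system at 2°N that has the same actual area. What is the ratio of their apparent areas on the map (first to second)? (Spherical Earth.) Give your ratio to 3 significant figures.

Plate carrée maps x = Rλ, y = Rφ. The meridian scale is h = 1 and the parallel scale is k = 1/cos φ = sec φ.
Areal scale at 68.2°: h·k = 1.000 × 2.693 = 2.693.
Areal scale at 2°: h·k = 1.000 × 1.001 = 1.001.
Ratio = 2.693/1.001 ≈ 2.69.

2.69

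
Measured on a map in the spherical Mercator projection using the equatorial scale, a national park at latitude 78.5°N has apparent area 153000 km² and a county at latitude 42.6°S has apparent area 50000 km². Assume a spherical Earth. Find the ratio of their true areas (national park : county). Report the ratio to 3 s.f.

On Mercator the areal scale is sec²φ, so true area = apparent × cos²φ.
True area of national park: 153000 × cos²(78.5°) = 153000 × 0.03975 = 6081 km².
True area of county: 50000 × cos²(42.6°) = 50000 × 0.5418 = 27090 km².
Ratio = 6081 / 27090 ≈ 0.224.

0.224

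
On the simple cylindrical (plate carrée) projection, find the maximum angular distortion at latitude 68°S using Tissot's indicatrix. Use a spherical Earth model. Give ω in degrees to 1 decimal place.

For the equirectangular projection with φ₀ = 0 (plate carrée), h = 1 along meridians and k = sec φ along parallels.
At 68°: h = 1.000, k = 2.669; principal scales a = 2.669, b = 1.000.
sin(ω/2) = (a − b)/(a + b) = 1.669/3.669 = 0.4550, so ω = 2 arcsin(0.4550) ≈ 54.1°.

54.1°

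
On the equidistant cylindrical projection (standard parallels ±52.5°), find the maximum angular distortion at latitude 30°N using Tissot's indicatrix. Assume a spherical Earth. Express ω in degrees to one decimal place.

20.1°

The equidistant cylindrical projection with φ₀ = 52.5° has h = 1 (meridians true) and k = cos φ₀ / cos φ along parallels.
At 30°: h = 1.000, k = 0.7029; principal scales a = 1.000, b = 0.7029.
sin(ω/2) = (a − b)/(a + b) = 0.2971/1.703 = 0.1744, so ω = 2 arcsin(0.1744) ≈ 20.1°.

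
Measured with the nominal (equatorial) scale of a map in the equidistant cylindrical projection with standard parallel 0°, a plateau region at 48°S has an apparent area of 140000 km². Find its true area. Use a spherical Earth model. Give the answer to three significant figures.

93700 km²

Plate carrée maps x = Rλ, y = Rφ. The meridian scale is h = 1 and the parallel scale is k = 1/cos φ = sec φ.
Areal scale = h·k = 1 × sec φ; at 48°, h = 1.000, k = 1.494, so h·k = 1.494.
True area = apparent / (areal scale) = 140000 / 1.494 ≈ 93700 km².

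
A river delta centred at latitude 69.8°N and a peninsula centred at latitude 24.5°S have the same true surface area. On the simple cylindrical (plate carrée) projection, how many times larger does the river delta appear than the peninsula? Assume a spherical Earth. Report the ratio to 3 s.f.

2.64

In the plate carrée (x = Rλ, y = Rφ), meridians are true-scale (h = 1) and parallels are stretched by k = sec φ.
Areal scale at 69.8°: h·k = 1.000 × 2.896 = 2.896.
Areal scale at 24.5°: h·k = 1.000 × 1.099 = 1.099.
Ratio = 2.896/1.099 ≈ 2.64.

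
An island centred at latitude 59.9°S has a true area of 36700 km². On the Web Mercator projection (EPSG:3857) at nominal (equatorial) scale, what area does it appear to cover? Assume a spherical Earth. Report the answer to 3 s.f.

146000 km²

The Mercator projection is conformal; its linear scale factor is the same in every direction and equals sec φ = 1/cos φ.
Areal scale = k² = sec²φ = 1/cos²(59.9°) = 1/0.5015² = 3.976.
Apparent area = 36700 × 3.976 ≈ 146000 km².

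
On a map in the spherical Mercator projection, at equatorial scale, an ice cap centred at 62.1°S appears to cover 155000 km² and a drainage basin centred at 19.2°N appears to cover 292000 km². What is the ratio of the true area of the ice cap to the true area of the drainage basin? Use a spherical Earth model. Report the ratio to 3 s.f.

0.130

Mercator's areal exaggeration is sec²φ; hence true area = (apparent area) · cos²φ.
True area of ice cap: 155000 × cos²(62.1°) = 155000 × 0.2190 = 33940 km².
True area of drainage basin: 292000 × cos²(19.2°) = 292000 × 0.8918 = 260400 km².
Ratio = 33940 / 260400 ≈ 0.130.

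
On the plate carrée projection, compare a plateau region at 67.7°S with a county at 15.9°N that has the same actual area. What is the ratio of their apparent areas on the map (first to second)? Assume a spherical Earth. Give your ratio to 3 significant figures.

2.53

In the plate carrée (x = Rλ, y = Rφ), meridians are true-scale (h = 1) and parallels are stretched by k = sec φ.
Areal scale at 67.7°: h·k = 1.000 × 2.635 = 2.635.
Areal scale at 15.9°: h·k = 1.000 × 1.040 = 1.040.
Ratio = 2.635/1.040 ≈ 2.53.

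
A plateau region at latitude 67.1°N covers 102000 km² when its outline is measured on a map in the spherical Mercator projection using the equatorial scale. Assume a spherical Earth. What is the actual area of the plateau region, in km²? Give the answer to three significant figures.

For Mercator, h = k = sec φ (a conformal cylindrical projection has a single point scale, 1/cos φ).
Areal scale = k² = sec²φ = 1/cos²(67.1°) = 1/0.3891² = 6.604.
True area = apparent / (areal scale) = 102000 / 6.604 ≈ 15400 km².

15400 km²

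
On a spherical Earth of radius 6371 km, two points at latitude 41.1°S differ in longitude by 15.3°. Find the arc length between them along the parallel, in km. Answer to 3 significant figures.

1280 km

Arc length along a parallel = R cos φ · Δλ (with Δλ in radians).
= 6371 × cos 41.1° × (15.3° × π/180) = 6371 × 0.7536 × 0.2670 ≈ 1280 km.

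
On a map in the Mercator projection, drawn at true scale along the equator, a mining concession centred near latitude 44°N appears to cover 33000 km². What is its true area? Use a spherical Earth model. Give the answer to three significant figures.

17100 km²

The Mercator projection is conformal; its linear scale factor is the same in every direction and equals sec φ = 1/cos φ.
Areal scale = k² = sec²φ = 1/cos²(44°) = 1/0.7193² = 1.933.
True area = apparent / (areal scale) = 33000 / 1.933 ≈ 17100 km².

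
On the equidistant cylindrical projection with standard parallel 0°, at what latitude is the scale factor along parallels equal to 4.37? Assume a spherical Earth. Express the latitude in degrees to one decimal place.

Plate carrée: h = 1, k = sec φ along parallels.
sec φ = 4.37  ⇒  cos φ = 0.2288  ⇒  φ ≈ 76.8°.

76.8°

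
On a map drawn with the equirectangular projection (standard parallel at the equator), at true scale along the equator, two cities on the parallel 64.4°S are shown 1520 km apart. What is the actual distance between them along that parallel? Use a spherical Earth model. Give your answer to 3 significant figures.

For the equirectangular projection with φ₀ = 0 (plate carrée), h = 1 along meridians and k = sec φ along parallels.
Along the parallel at 64.4°, map distances are exaggerated by k = sec 64.4° = 2.314.
True distance = 1520 / 2.314 = 1520 × cos 64.4° ≈ 657 km.

657 km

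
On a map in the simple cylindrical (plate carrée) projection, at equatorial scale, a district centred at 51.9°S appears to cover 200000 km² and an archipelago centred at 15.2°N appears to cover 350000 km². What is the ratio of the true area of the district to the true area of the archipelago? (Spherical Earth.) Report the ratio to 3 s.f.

0.365

Plate carrée has h = 1 and k = sec φ, giving areal scale sec φ; true area = (apparent area) · cos φ.
True area of district: 200000 × cos(51.9°) = 200000 × 0.6170 = 123400 km².
True area of archipelago: 350000 × cos(15.2°) = 350000 × 0.9650 = 337800 km².
Ratio = 123400 / 337800 ≈ 0.365.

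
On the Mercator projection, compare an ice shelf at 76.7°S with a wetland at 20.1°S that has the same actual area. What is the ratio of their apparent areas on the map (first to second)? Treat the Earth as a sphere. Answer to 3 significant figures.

16.7

Mercator is conformal with k = sec φ, so areal scale = k² = sec²φ.
At 76.7°: sec²(76.7°) = 1/0.2300² = 18.90.
At 20.1°: sec²(20.1°) = 1/0.9391² = 1.134.
Ratio = 18.90/1.134 = cos²(20.1°)/cos²(76.7°) ≈ 16.7.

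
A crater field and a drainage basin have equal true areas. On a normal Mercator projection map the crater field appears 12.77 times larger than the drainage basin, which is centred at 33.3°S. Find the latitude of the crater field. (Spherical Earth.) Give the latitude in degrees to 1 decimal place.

Mercator areal scale is sec²φ, so apparent-area ratio = sec²φ₁ / sec²φ₂ = cos²φ₂ / cos²φ₁.
cos²φ₂ / cos²φ₁ = 12.77  ⇒  cos φ₁ = cos 33.3° / √12.77 = 0.8358/3.574 = 0.2339.
φ₁ = arccos(0.2339) ≈ 76.5°.

76.5°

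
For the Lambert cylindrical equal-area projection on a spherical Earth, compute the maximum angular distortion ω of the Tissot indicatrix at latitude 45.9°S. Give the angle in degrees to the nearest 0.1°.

40.7°

The Lambert cylindrical equal-area projection is the cylindrical equal-area projection with its standard parallel at the equator (φ₀ = 0). A cylindrical equal-area projection with standard parallel φ₀ has meridian scale h = cos φ / cos φ₀ and parallel scale k = cos φ₀ / cos φ (so areas are preserved, h·k = 1).
At 45.9°: h = 0.6959, k = 1.437; principal scales a = 1.437, b = 0.6959.
sin(ω/2) = (a − b)/(a + b) = 0.7410/2.133 = 0.3474, so ω = 2 arcsin(0.3474) ≈ 40.7°.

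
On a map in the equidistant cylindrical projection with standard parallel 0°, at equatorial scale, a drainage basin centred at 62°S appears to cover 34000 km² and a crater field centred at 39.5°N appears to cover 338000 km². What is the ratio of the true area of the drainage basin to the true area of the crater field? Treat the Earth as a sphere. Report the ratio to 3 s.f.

On the plate carrée, areal scale = h·k = 1 × sec φ, so true area = apparent × cos φ.
True area of drainage basin: 34000 × cos(62°) = 34000 × 0.4695 = 15960 km².
True area of crater field: 338000 × cos(39.5°) = 338000 × 0.7716 = 260800 km².
Ratio = 15960 / 260800 ≈ 0.0612.

0.0612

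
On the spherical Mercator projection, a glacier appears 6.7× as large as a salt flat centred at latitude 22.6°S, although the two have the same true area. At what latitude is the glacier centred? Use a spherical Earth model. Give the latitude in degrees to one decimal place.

Mercator areal scale is sec²φ, so apparent-area ratio = sec²φ₁ / sec²φ₂ = cos²φ₂ / cos²φ₁.
cos²φ₂ / cos²φ₁ = 6.7  ⇒  cos φ₁ = cos 22.6° / √6.7 = 0.9232/2.588 = 0.3567.
φ₁ = arccos(0.3567) ≈ 69.1°.

69.1°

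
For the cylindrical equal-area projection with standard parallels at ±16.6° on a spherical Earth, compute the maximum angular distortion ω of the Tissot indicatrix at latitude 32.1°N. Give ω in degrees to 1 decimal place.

14.1°

Cylindrical equal-area (φ₀ = 16.6°): h = cos φ / cos 16.6° along meridians, k = cos 16.6° / cos φ along parallels; h·k = 1.
At 32.1°: h = 0.8840, k = 1.131; principal scales a = 1.131, b = 0.8840.
sin(ω/2) = (a − b)/(a + b) = 0.2473/2.015 = 0.1227, so ω = 2 arcsin(0.1227) ≈ 14.1°.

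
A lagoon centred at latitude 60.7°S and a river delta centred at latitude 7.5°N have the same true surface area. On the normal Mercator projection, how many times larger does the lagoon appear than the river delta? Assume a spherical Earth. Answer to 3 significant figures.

4.10

Mercator is conformal with k = sec φ, so areal scale = k² = sec²φ.
At 60.7°: sec²(60.7°) = 1/0.4894² = 4.175.
At 7.5°: sec²(7.5°) = 1/0.9914² = 1.017.
Ratio = 4.175/1.017 = cos²(7.5°)/cos²(60.7°) ≈ 4.10.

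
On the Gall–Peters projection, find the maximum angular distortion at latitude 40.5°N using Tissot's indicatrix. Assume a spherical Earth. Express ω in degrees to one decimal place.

Gall–Peters is a cylindrical equal-area projection with standard parallels at ±45°. For cylindrical equal-area with standard parallel φ₀, h = cos φ / cos φ₀ and k = cos φ₀ / cos φ, so h·k = 1.
At 40.5°: h = 1.075, k = 0.9299; principal scales a = 1.075, b = 0.9299.
sin(ω/2) = (a − b)/(a + b) = 0.1455/2.005 = 0.07254, so ω = 2 arcsin(0.07254) ≈ 8.3°.

8.3°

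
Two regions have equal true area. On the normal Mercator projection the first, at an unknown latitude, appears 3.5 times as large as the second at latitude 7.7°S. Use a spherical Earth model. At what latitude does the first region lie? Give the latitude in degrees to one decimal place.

58.0°

Mercator areal scale is sec²φ, so apparent-area ratio = sec²φ₁ / sec²φ₂ = cos²φ₂ / cos²φ₁.
cos²φ₂ / cos²φ₁ = 3.5  ⇒  cos φ₁ = cos 7.7° / √3.5 = 0.9910/1.871 = 0.5297.
φ₁ = arccos(0.5297) ≈ 58.0°.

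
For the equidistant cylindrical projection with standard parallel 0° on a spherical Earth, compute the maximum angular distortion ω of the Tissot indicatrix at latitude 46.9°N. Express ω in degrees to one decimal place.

21.7°

In the plate carrée (x = Rλ, y = Rφ), meridians are true-scale (h = 1) and parallels are stretched by k = sec φ.
At 46.9°: h = 1.000, k = 1.464; principal scales a = 1.464, b = 1.000.
sin(ω/2) = (a − b)/(a + b) = 0.4635/2.464 = 0.1882, so ω = 2 arcsin(0.1882) ≈ 21.7°.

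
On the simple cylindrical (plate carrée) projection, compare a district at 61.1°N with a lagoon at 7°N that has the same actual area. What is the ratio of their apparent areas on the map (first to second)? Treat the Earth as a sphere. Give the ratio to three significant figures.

2.05

In the plate carrée (x = Rλ, y = Rφ), meridians are true-scale (h = 1) and parallels are stretched by k = sec φ.
Areal scale at 61.1°: h·k = 1.000 × 2.069 = 2.069.
Areal scale at 7°: h·k = 1.000 × 1.008 = 1.008.
Ratio = 2.069/1.008 ≈ 2.05.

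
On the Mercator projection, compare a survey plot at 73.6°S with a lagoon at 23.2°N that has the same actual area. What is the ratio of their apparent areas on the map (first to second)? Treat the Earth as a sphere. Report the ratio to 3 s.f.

On Mercator, area is exaggerated by sec²φ = 1/cos²φ.
At 73.6°: sec²(73.6°) = 1/0.2823² = 12.54.
At 23.2°: sec²(23.2°) = 1/0.9191² = 1.184.
Ratio = 12.54/1.184 = cos²(23.2°)/cos²(73.6°) ≈ 10.6.

10.6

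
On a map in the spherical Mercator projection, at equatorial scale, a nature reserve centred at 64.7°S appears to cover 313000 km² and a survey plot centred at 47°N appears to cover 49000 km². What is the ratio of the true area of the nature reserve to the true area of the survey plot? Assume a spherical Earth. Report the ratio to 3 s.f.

2.51

On Mercator the areal scale is sec²φ, so true area = apparent × cos²φ.
True area of nature reserve: 313000 × cos²(64.7°) = 313000 × 0.1826 = 57160 km².
True area of survey plot: 49000 × cos²(47°) = 49000 × 0.4651 = 22790 km².
Ratio = 57160 / 22790 ≈ 2.51.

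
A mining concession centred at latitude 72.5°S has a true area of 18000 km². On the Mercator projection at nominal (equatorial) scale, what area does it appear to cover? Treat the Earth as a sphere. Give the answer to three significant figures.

199000 km²

The Mercator projection is conformal; its linear scale factor is the same in every direction and equals sec φ = 1/cos φ.
Areal scale = k² = sec²φ = 1/cos²(72.5°) = 1/0.3007² = 11.06.
Apparent area = 18000 × 11.06 ≈ 199000 km².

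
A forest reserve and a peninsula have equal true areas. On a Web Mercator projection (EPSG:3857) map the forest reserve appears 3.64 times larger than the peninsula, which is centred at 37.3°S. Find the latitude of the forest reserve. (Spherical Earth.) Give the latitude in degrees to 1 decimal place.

65.4°

On Mercator, (apparent₁)/(apparent₂) = sec²φ₁ / sec²φ₂ when true areas are equal.
cos²φ₂ / cos²φ₁ = 3.64  ⇒  cos φ₁ = cos 37.3° / √3.64 = 0.7955/1.908 = 0.4169.
φ₁ = arccos(0.4169) ≈ 65.4°.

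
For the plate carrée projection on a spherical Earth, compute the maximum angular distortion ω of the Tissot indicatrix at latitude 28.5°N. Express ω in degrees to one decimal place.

Plate carrée maps x = Rλ, y = Rφ. The meridian scale is h = 1 and the parallel scale is k = 1/cos φ = sec φ.
At 28.5°: h = 1.000, k = 1.138; principal scales a = 1.138, b = 1.000.
sin(ω/2) = (a − b)/(a + b) = 0.1379/2.138 = 0.06450, so ω = 2 arcsin(0.06450) ≈ 7.4°.

7.4°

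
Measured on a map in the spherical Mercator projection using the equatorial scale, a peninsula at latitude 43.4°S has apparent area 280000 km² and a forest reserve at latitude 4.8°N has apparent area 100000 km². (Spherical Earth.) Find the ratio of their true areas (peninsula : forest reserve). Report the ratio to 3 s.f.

Since Mercator area scale is 1/cos²φ, the true area equals the apparent area multiplied by cos²φ.
True area of peninsula: 280000 × cos²(43.4°) = 280000 × 0.5279 = 147800 km².
True area of forest reserve: 100000 × cos²(4.8°) = 100000 × 0.9930 = 99300 km².
Ratio = 147800 / 99300 ≈ 1.49.

1.49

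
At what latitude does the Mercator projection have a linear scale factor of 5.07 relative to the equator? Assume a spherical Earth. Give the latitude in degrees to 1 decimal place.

78.6°

Mercator scale is k = sec φ = 1/cos φ.
1/cos φ = 5.07  ⇒  cos φ = 0.1972  ⇒  φ = arccos(0.1972) ≈ 78.6°.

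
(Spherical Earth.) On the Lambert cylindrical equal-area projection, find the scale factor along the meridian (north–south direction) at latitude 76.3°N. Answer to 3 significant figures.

0.237

The Lambert cylindrical equal-area projection is the cylindrical equal-area projection with its standard parallel at the equator (φ₀ = 0). For cylindrical equal-area with standard parallel φ₀, h = cos φ / cos φ₀ and k = cos φ₀ / cos φ, so h·k = 1.
h = cos 76.3° / cos 0° = 0.2368/1.000 = 0.2368.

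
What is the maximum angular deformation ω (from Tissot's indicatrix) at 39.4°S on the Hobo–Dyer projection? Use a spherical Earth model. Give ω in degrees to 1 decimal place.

Hobo–Dyer is a cylindrical equal-area projection with standard parallels at ±37.5°. A cylindrical equal-area projection with standard parallel φ₀ has meridian scale h = cos φ / cos φ₀ and parallel scale k = cos φ₀ / cos φ (so areas are preserved, h·k = 1).
At 39.4°: h = 0.9740, k = 1.027; principal scales a = 1.027, b = 0.9740.
sin(ω/2) = (a − b)/(a + b) = 0.05267/2.001 = 0.02633, so ω = 2 arcsin(0.02633) ≈ 3.0°.

3.0°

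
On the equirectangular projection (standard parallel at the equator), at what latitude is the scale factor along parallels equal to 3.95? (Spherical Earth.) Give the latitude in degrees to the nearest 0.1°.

75.3°

Plate carrée: h = 1, k = sec φ along parallels.
sec φ = 3.95  ⇒  cos φ = 0.2532  ⇒  φ ≈ 75.3°.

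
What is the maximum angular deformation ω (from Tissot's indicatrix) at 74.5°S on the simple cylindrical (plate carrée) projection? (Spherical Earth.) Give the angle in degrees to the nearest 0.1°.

70.7°

Plate carrée maps x = Rλ, y = Rφ. The meridian scale is h = 1 and the parallel scale is k = 1/cos φ = sec φ.
At 74.5°: h = 1.000, k = 3.742; principal scales a = 3.742, b = 1.000.
sin(ω/2) = (a − b)/(a + b) = 2.742/4.742 = 0.5782, so ω = 2 arcsin(0.5782) ≈ 70.7°.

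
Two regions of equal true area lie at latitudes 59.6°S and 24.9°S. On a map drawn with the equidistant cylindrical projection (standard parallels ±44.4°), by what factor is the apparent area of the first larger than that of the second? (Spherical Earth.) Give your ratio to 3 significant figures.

1.79

In the equirectangular projection with standard parallel φ₀ = 44.4° (x = Rλ cos φ₀, y = Rφ), meridians are true-scale (h = 1) and the parallel scale is k = cos φ₀ / cos φ.
Areal scale at 59.6°: h·k = 1.000 × 1.412 = 1.412.
Areal scale at 24.9°: h·k = 1.000 × 0.7877 = 0.7877.
Ratio = 1.412/0.7877 ≈ 1.79.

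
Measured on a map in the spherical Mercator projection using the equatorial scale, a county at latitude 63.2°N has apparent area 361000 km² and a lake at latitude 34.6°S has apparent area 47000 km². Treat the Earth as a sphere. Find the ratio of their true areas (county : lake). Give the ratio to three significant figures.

2.30

On Mercator the areal scale is sec²φ, so true area = apparent × cos²φ.
True area of county: 361000 × cos²(63.2°) = 361000 × 0.2033 = 73390 km².
True area of lake: 47000 × cos²(34.6°) = 47000 × 0.6776 = 31850 km².
Ratio = 73390 / 31850 ≈ 2.30.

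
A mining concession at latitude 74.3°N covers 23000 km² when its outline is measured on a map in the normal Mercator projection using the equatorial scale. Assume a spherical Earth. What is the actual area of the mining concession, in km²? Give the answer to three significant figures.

1680 km²

The Mercator projection is conformal; its linear scale factor is the same in every direction and equals sec φ = 1/cos φ.
Areal scale = k² = sec²φ = 1/cos²(74.3°) = 1/0.2706² = 13.66.
True area = apparent / (areal scale) = 23000 / 13.66 ≈ 1680 km².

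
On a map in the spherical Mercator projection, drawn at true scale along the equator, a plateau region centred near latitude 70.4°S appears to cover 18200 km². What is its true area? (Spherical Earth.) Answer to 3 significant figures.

Mercator is conformal, so the point scale is isotropic: h = k = sec φ = 1/cos φ.
Areal scale = k² = sec²φ = 1/cos²(70.4°) = 1/0.3355² = 8.887.
True area = apparent / (areal scale) = 18200 / 8.887 ≈ 2050 km².

2050 km²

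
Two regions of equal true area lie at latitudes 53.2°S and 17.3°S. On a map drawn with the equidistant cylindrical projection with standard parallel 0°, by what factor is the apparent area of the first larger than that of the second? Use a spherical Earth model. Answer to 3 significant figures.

Plate carrée maps x = Rλ, y = Rφ. The meridian scale is h = 1 and the parallel scale is k = 1/cos φ = sec φ.
Areal scale at 53.2°: h·k = 1.000 × 1.669 = 1.669.
Areal scale at 17.3°: h·k = 1.000 × 1.047 = 1.047.
Ratio = 1.669/1.047 ≈ 1.59.

1.59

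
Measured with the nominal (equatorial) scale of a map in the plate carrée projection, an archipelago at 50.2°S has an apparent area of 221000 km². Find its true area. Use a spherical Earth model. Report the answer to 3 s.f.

141000 km²

For the equirectangular projection with φ₀ = 0 (plate carrée), h = 1 along meridians and k = sec φ along parallels.
Areal scale = h·k = 1 × sec φ; at 50.2°, h = 1.000, k = 1.562, so h·k = 1.562.
True area = apparent / (areal scale) = 221000 / 1.562 ≈ 141000 km².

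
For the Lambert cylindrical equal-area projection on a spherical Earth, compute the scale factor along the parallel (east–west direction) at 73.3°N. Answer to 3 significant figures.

The Lambert cylindrical equal-area projection is the cylindrical equal-area projection with its standard parallel at the equator (φ₀ = 0). For cylindrical equal-area with standard parallel φ₀, h = cos φ / cos φ₀ and k = cos φ₀ / cos φ, so h·k = 1.
k = cos 0° / cos 73.3° = 1.000/0.2874 = 3.480.

3.48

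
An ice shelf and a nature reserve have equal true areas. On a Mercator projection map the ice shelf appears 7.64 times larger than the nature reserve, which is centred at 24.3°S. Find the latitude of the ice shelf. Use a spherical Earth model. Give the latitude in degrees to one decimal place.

On Mercator, (apparent₁)/(apparent₂) = sec²φ₁ / sec²φ₂ when true areas are equal.
cos²φ₂ / cos²φ₁ = 7.64  ⇒  cos φ₁ = cos 24.3° / √7.64 = 0.9114/2.764 = 0.3297.
φ₁ = arccos(0.3297) ≈ 70.7°.

70.7°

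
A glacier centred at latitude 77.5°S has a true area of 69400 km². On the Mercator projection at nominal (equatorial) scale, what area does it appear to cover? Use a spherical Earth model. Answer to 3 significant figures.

1480000 km²

The Mercator projection is conformal; its linear scale factor is the same in every direction and equals sec φ = 1/cos φ.
Areal scale = k² = sec²φ = 1/cos²(77.5°) = 1/0.2164² = 21.35.
Apparent area = 69400 × 21.35 ≈ 1480000 km².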